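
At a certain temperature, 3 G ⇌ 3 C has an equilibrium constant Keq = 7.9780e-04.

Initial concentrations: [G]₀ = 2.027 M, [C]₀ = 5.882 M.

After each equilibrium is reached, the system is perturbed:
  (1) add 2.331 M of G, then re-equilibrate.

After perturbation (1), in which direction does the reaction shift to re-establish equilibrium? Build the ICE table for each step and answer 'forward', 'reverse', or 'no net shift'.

Q₀ = 24.44 vs Keq = 7.9780e-04 ⇒ Q>K, reverse
Step 1:
                  G         C
  Initial     2.027     5.882
  Change      5.211    -5.211
  Equil       7.238    0.6713
  solve Keq expr → x = -1.737; check Q = 7.9780e-04
Then add 2.331 M of G.
Step 2:
                  G         C
  Initial     9.569    0.6713
  Change    -0.1978    0.1978
  Equil       9.371    0.8691
  solve Keq expr → x = 0.06595; check Q = 7.9780e-04

Direction: forward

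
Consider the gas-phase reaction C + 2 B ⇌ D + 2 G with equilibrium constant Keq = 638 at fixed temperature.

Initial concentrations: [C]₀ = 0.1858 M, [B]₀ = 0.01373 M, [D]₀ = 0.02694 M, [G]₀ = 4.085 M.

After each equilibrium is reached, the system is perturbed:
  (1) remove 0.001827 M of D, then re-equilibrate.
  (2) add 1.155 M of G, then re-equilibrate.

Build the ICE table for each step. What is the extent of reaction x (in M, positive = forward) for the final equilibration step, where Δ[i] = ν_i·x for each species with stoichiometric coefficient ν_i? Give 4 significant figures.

x = -0.002592 M

Q₀ = 1.2835e+04 vs Keq = 638 ⇒ Q>K, reverse
Step 1:
                    C           B           D           G
  init         0.1858     0.01373     0.02694       4.085
  Δ           0.01377     0.02754    -0.01377    -0.02754
  eq           0.1996     0.04127     0.01317       4.057
  solve Keq expr → x = -0.01377; check Q = 638
Then remove 0.001827 M of D.
Step 2:
                    C           B           D           G
  init         0.1996     0.04127     0.01134       4.057
  Δ       -7.8568e-04   -0.001571  7.8568e-04    0.001571
  eq           0.1988      0.0397     0.01213       4.059
  solve Keq expr → x = 7.8568e-04; check Q = 638
Then add 1.155 M of G.
Step 3:
                    C           B           D           G
  init         0.1988      0.0397     0.01213       5.214
  Δ          0.002592    0.005184   -0.002592   -0.005184
  eq           0.2014     0.04488    0.009538       5.209
  solve Keq expr → x = -0.002592; check Q = 638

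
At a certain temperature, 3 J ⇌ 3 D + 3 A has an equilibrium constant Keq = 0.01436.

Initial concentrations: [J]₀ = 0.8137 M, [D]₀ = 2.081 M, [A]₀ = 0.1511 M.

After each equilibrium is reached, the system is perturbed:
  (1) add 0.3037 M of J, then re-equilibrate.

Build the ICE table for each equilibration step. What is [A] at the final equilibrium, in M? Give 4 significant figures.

Q₀ = 0.05771 vs Keq = 0.01436 ⇒ Q>K, reverse
Step 1:
                   J          D          A
  init        0.8137      2.081     0.1511
  Δ          0.04807   -0.04807   -0.04807
  eq          0.8618      2.033      0.103
  solve Keq expr → x = -0.01602; check Q = 0.01436
Then add 0.3037 M of J.
Step 2:
                   J          D          A
  init         1.165      2.033      0.103
  Δ         -0.03063    0.03063    0.03063
  eq           1.135      2.064     0.1337
  solve Keq expr → x = 0.01021; check Q = 0.01436

[A]_eq = 0.1337 M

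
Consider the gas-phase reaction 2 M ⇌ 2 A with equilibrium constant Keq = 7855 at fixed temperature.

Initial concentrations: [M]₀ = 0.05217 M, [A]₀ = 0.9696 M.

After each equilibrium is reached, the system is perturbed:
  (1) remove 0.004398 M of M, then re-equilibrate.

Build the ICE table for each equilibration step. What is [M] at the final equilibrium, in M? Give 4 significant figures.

[M]_eq = 0.01135 M

Q₀ = 345.4 vs Keq = 7855 ⇒ Q<K, forward
Step 1:
                   M          A
  Initial    0.05217     0.9696
  Change    -0.04077    0.04077
  Equil       0.0114       1.01
  solve Keq expr → x = 0.02038; check Q = 7855
Then remove 0.004398 M of M.
Step 2:
                   M          A
  Initial   0.007002       1.01
  Change    0.004349  -0.004349
  Equil      0.01135      1.006
  solve Keq expr → x = -0.002174; check Q = 7855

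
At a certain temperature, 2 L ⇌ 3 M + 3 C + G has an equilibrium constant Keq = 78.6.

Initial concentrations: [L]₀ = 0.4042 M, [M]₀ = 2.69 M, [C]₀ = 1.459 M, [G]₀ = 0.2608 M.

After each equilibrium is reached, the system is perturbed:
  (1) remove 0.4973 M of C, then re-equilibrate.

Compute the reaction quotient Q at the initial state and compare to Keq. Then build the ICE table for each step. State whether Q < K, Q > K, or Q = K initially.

Q₀ = 96.5; Q > K (proceeds reverse)

Q₀ = 96.5 vs Keq = 78.6 ⇒ Q>K, reverse
Step 1:
                  L         M         C         G
  I          0.4042      2.69     1.459    0.2608
  C         0.01771  -0.02656  -0.02656 -0.008854
  E          0.4219     2.663     1.432    0.2519
  solve Keq expr → x = -0.008854; check Q = 78.6
Then remove 0.4973 M of C.
Step 2:
                  L         M         C         G
  I          0.4219     2.663    0.9351    0.2519
  C        -0.09607    0.1441    0.1441   0.04804
  E          0.3258     2.808     1.079       0.3
  solve Keq expr → x = 0.04804; check Q = 78.6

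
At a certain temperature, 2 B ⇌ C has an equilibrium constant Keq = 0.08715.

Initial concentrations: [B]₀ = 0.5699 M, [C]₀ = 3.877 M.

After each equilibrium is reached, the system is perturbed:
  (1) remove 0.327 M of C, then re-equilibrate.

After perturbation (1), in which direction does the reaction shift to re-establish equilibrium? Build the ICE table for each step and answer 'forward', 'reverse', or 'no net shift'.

Q₀ = 11.94 vs Keq = 0.08715 ⇒ Q>K, reverse
Step 1:
                  B         C
  Initial    0.5699     3.877
  Change      4.044    -2.022
  Equil       4.614     1.855
  solve Keq expr → x = -2.022; check Q = 0.08715
Then remove 0.327 M of C.
Step 2:
                  B         C
  Initial     4.614     1.528
  Change    -0.2551    0.1275
  Equil       4.359     1.656
  solve Keq expr → x = 0.1275; check Q = 0.08715

Direction: forward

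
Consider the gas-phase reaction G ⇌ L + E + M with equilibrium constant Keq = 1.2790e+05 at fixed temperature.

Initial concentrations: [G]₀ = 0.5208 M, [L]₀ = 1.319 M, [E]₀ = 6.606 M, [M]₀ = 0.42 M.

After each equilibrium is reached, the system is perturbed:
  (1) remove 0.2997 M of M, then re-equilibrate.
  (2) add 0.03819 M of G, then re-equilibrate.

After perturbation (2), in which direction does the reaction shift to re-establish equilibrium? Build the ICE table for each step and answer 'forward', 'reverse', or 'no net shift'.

Q₀ = 7.027 vs Keq = 1.2790e+05 ⇒ Q<K, forward
Step 1:
                    G           L           E           M
  init         0.5208       1.319       6.606        0.42
  Δ           -0.5207      0.5207      0.5207      0.5207
  eq       9.6431e-05        1.84       7.127      0.9407
  solve Keq expr → x = 0.5207; check Q = 1.2790e+05
Then remove 0.2997 M of M.
Step 2:
                    G           L           E           M
  init     9.6431e-05        1.84       7.127       0.641
  Δ       -3.0718e-05  3.0718e-05  3.0718e-05  3.0718e-05
  eq       6.5714e-05        1.84       7.127       0.641
  solve Keq expr → x = 3.0718e-05; check Q = 1.2790e+05
Then add 0.03819 M of G.
Step 3:
                    G           L           E           M
  init        0.03826        1.84       7.127       0.641
  Δ          -0.03818     0.03818     0.03818     0.03818
  eq       7.1454e-05       1.878       7.165      0.6792
  solve Keq expr → x = 0.03818; check Q = 1.2790e+05

Direction: forward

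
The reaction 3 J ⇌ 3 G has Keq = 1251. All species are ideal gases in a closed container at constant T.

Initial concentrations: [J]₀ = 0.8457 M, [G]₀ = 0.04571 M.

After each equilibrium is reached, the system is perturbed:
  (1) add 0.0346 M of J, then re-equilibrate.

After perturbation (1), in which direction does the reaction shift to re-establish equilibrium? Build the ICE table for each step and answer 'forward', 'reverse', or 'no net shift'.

Direction: forward

Q₀ = 1.5790e-04 vs Keq = 1251 ⇒ Q<K, forward
Step 1:
                  J         G
  Initial    0.8457   0.04571
  Change      -0.77      0.77
  Equil      0.0757    0.8157
  solve Keq expr → x = 0.2567; check Q = 1251
Then add 0.0346 M of J.
Step 2:
                  J         G
  Initial    0.1103    0.8157
  Change   -0.03166   0.03166
  Equil     0.07864    0.8474
  solve Keq expr → x = 0.01055; check Q = 1251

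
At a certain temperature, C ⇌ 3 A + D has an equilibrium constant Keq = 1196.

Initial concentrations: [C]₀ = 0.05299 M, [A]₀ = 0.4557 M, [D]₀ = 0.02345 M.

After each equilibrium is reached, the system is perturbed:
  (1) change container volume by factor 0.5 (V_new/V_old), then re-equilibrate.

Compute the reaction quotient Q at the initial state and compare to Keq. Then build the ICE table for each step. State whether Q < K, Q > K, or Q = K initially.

Q₀ = 0.04188; Q < K (proceeds forward)

Q₀ = 0.04188 vs Keq = 1196 ⇒ Q<K, forward
Step 1:
                  C         A         D
  Initial   0.05299    0.4557   0.02345
  Change   -0.05298    0.1589   0.05298
  Equil   1.4837e-05    0.6146   0.07643
  solve Keq expr → x = 0.05298; check Q = 1196
Then change container volume by factor 0.5 (V_new/V_old).
Step 2:
                  C         A         D
  Initial 2.9673e-05     1.229    0.1529
  Change  2.0703e-04 -6.2110e-04 -2.0703e-04
  Equil   2.3671e-04     1.229    0.1526
  solve Keq expr → x = -2.0703e-04; check Q = 1196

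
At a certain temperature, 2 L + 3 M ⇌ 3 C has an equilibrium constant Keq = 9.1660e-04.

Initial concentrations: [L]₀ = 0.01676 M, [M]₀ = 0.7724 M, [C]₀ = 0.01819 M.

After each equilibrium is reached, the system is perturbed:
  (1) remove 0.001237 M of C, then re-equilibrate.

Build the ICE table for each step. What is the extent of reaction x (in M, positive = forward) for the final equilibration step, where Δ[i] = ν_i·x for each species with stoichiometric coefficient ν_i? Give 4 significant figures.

Q₀ = 0.0465 vs Keq = 9.1660e-04 ⇒ Q>K, reverse
Step 1:
                   L          M          C
  init       0.01676     0.7724    0.01819
  Δ         0.007832    0.01175   -0.01175
  eq         0.02459     0.7841   0.006442
  solve Keq expr → x = -0.003916; check Q = 9.1660e-04
Then remove 0.001237 M of C.
Step 2:
                   L          M          C
  init       0.02459     0.7841   0.005205
  Δ       -7.3300e-04    -0.0011     0.0011
  eq         0.02386      0.783   0.006304
  solve Keq expr → x = 3.6650e-04; check Q = 9.1660e-04

x = 3.6650e-04 M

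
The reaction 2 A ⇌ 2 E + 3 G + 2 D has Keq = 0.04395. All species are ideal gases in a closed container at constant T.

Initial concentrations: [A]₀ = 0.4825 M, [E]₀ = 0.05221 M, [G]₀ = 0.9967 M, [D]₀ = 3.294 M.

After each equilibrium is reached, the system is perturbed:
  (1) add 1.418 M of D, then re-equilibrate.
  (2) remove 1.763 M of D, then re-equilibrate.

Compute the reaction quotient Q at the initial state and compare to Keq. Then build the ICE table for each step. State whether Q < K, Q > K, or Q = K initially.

Q₀ = 0.1258 vs Keq = 0.04395 ⇒ Q>K, reverse
Step 1:
                   A          E          G          D
  I           0.4825    0.05221     0.9967      3.294
  C          0.01858   -0.01858   -0.02787   -0.01858
  E           0.5011    0.03363     0.9688      3.275
  solve Keq expr → x = -0.009289; check Q = 0.04395
Then add 1.418 M of D.
Step 2:
                   A          E          G          D
  I           0.5011    0.03363     0.9688      4.693
  C         0.009166  -0.009166   -0.01375  -0.009166
  E           0.5102    0.02447     0.9551      4.684
  solve Keq expr → x = -0.004583; check Q = 0.04395
Then remove 1.763 M of D.
Step 3:
                   A          E          G          D
  I           0.5102    0.02447     0.9551      2.921
  C         -0.01254    0.01254    0.01881    0.01254
  E           0.4977      0.037     0.9739      2.934
  solve Keq expr → x = 0.00627; check Q = 0.04395

Q₀ = 0.1258; Q > K (proceeds reverse)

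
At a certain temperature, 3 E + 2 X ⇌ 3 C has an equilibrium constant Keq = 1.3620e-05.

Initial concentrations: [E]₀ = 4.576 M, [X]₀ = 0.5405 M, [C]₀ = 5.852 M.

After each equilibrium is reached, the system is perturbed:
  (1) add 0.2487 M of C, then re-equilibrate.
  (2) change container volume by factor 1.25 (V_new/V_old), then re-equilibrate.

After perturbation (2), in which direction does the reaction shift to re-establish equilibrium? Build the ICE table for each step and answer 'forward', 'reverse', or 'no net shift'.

Direction: reverse

Q₀ = 7.159 vs Keq = 1.3620e-05 ⇒ Q>K, reverse
Step 1:
                    E           X           C
  init          4.576      0.5405       5.852
  Δ             5.256       3.504      -5.256
  eq            9.832       4.044       0.596
  solve Keq expr → x = -1.752; check Q = 1.3620e-05
Then add 0.2487 M of C.
Step 2:
                    E           X           C
  init          9.832       4.044      0.8447
  Δ            0.2206      0.1471     -0.2206
  eq            10.05       4.192      0.6241
  solve Keq expr → x = -0.07355; check Q = 1.3620e-05
Then change container volume by factor 1.25 (V_new/V_old).
Step 3:
                    E           X           C
  init          8.042       3.353      0.4993
  Δ           0.06213     0.04142    -0.06213
  eq            8.104       3.395      0.4372
  solve Keq expr → x = -0.02071; check Q = 1.3620e-05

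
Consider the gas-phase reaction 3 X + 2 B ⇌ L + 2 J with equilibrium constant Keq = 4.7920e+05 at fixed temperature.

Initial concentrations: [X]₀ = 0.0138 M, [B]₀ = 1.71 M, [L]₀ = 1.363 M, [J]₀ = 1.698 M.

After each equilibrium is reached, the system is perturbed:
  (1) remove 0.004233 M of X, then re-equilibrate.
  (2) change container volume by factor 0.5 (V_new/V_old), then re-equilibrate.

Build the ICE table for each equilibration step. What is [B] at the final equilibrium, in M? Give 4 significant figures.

Q₀ = 5.1138e+05 vs Keq = 4.7920e+05 ⇒ Q>K, reverse
Step 1:
                  X         B         L         J
  Initial    0.0138      1.71     1.363     1.698
  Change  2.9967e-04 1.9978e-04 -9.9889e-05 -1.9978e-04
  Equil      0.0141      1.71     1.363     1.698
  solve Keq expr → x = -9.9889e-05; check Q = 4.7920e+05
Then remove 0.004233 M of X.
Step 2:
                  X         B         L         J
  Initial  0.009867      1.71     1.363     1.698
  Change   0.004197  0.002798 -0.001399 -0.002798
  Equil     0.01406     1.713     1.362     1.695
  solve Keq expr → x = -0.001399; check Q = 4.7920e+05
Then change container volume by factor 0.5 (V_new/V_old).
Step 3:
                  X         B         L         J
  Initial   0.02813     3.426     2.723      3.39
  Change   -0.01035 -0.006902  0.003451  0.006902
  Equil     0.01777     3.419     2.726     3.397
  solve Keq expr → x = 0.003451; check Q = 4.7920e+05

[B]_eq = 3.419 M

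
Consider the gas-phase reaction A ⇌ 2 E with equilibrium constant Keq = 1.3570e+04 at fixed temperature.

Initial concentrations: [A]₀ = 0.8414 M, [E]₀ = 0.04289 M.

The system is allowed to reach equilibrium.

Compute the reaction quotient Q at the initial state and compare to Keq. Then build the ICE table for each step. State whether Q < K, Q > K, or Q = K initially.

Q₀ = 0.002186 vs Keq = 1.3570e+04 ⇒ Q<K, forward
Step 1:
                    A           E
  Initial      0.8414     0.04289
  Change      -0.8412       1.682
  Equil    2.1934e-04       1.725
  solve Keq expr → x = 0.8412; check Q = 1.3570e+04

Q₀ = 0.002186; Q < K (proceeds forward)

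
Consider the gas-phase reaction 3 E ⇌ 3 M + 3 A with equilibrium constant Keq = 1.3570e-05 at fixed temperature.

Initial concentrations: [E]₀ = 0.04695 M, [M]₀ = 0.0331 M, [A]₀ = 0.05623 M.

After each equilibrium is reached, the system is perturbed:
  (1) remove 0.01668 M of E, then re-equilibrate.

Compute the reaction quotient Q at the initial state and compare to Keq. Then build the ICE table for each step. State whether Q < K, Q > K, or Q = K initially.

Q₀ = 6.2299e-05 vs Keq = 1.3570e-05 ⇒ Q>K, reverse
Step 1:
                    E           M           A
  Initial     0.04695      0.0331     0.05623
  Change     0.006981   -0.006981   -0.006981
  Equil       0.05393     0.02612     0.04925
  solve Keq expr → x = -0.002327; check Q = 1.3570e-05
Then remove 0.01668 M of E.
Step 2:
                    E           M           A
  Initial     0.03725     0.02612     0.04925
  Change     0.004186   -0.004186   -0.004186
  Equil       0.04144     0.02193     0.04506
  solve Keq expr → x = -0.001395; check Q = 1.3570e-05

Q₀ = 6.2299e-05; Q > K (proceeds reverse)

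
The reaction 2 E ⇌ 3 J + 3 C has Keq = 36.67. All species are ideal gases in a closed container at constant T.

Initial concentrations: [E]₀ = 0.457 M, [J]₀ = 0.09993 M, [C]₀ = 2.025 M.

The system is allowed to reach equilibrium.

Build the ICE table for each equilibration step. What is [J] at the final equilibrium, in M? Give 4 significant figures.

[J]_eq = 0.4792 M

Q₀ = 0.03968 vs Keq = 36.67 ⇒ Q<K, forward
Step 1:
                   E          J          C
  Initial      0.457    0.09993      2.025
  Change     -0.2528     0.3792     0.3792
  Equil       0.2042     0.4792      2.404
  solve Keq expr → x = 0.1264; check Q = 36.67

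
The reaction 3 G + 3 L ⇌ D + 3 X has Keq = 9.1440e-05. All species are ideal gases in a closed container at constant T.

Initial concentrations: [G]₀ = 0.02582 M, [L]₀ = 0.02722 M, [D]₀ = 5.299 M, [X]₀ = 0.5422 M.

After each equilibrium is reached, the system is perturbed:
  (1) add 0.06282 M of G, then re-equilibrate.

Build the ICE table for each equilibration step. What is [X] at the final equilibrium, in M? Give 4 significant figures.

[X]_eq = 0.009105 M

Q₀ = 2.4330e+09 vs Keq = 9.1440e-05 ⇒ Q>K, reverse
Step 1:
                    G           L           D           X
  init        0.02582     0.02722       5.299      0.5422
  Δ             0.534       0.534      -0.178      -0.534
  eq           0.5598      0.5612       5.121    0.008212
  solve Keq expr → x = -0.178; check Q = 9.1440e-05
Then add 0.06282 M of G.
Step 2:
                    G           L           D           X
  init         0.6226      0.5612       5.121    0.008212
  Δ       -8.9367e-04 -8.9367e-04  2.9789e-04  8.9367e-04
  eq           0.6217      0.5603       5.121    0.009105
  solve Keq expr → x = 2.9789e-04; check Q = 9.1440e-05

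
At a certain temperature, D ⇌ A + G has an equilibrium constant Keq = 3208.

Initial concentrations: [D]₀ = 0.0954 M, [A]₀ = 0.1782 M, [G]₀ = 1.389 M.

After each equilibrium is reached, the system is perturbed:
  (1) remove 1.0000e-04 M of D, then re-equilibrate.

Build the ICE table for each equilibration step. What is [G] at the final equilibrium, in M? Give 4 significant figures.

Q₀ = 2.595 vs Keq = 3208 ⇒ Q<K, forward
Step 1:
                    D           A           G
  I            0.0954      0.1782       1.389
  C          -0.09527     0.09527     0.09527
  E        1.2653e-04      0.2735       1.484
  solve Keq expr → x = 0.09527; check Q = 3208
Then remove 1.0000e-04 M of D.
Step 2:
                    D           A           G
  I        2.6530e-05      0.2735       1.484
  C        9.9945e-05 -9.9945e-05 -9.9945e-05
  E        1.2648e-04      0.2734       1.484
  solve Keq expr → x = -9.9945e-05; check Q = 3208

[G]_eq = 1.484 M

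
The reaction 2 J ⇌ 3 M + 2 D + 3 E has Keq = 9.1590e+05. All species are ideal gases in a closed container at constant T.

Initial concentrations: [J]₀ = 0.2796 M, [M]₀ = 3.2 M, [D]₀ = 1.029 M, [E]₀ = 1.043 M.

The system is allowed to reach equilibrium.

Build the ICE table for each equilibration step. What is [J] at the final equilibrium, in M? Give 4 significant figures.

[J]_eq = 0.01589 M

Q₀ = 503.6 vs Keq = 9.1590e+05 ⇒ Q<K, forward
Step 1:
                  J         M         D         E
  I          0.2796       3.2     1.029     1.043
  C         -0.2637    0.3956    0.2637    0.3956
  E         0.01589     3.596     1.293     1.439
  solve Keq expr → x = 0.1319; check Q = 9.1590e+05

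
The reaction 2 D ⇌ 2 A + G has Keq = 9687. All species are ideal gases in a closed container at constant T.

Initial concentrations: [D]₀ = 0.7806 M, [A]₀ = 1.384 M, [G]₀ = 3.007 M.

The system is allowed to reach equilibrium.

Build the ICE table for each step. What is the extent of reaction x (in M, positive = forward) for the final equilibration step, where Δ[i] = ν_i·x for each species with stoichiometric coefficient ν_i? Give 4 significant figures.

Q₀ = 9.453 vs Keq = 9687 ⇒ Q<K, forward
Step 1:
                  D         A         G
  I          0.7806     1.384     3.007
  C         -0.7409    0.7409    0.3705
  E         0.03968     2.125     3.377
  solve Keq expr → x = 0.3705; check Q = 9687

x = 0.3705 M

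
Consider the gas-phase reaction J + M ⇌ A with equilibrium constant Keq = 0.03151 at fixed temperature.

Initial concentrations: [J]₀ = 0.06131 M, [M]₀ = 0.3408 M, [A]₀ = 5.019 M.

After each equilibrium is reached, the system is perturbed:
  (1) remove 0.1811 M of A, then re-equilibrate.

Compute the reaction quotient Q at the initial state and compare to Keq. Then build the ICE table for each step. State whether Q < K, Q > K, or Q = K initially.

Q₀ = 240.2; Q > K (proceeds reverse)

Q₀ = 240.2 vs Keq = 0.03151 ⇒ Q>K, reverse
Step 1:
                   J          M          A
  Initial    0.06131     0.3408      5.019
  Change       4.363      4.363     -4.363
  Equil        4.424      4.704     0.6558
  solve Keq expr → x = -4.363; check Q = 0.03151
Then remove 0.1811 M of A.
Step 2:
                   J          M          A
  Initial      4.424      4.704     0.4747
  Change     -0.1411    -0.1411     0.1411
  Equil        4.283      4.563     0.6158
  solve Keq expr → x = 0.1411; check Q = 0.03151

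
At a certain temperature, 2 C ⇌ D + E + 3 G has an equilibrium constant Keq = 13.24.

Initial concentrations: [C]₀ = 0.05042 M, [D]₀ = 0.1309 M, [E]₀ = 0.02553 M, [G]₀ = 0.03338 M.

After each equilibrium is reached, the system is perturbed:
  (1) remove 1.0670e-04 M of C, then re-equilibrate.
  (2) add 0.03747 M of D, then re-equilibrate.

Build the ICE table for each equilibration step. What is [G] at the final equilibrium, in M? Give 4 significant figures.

Q₀ = 4.8893e-05 vs Keq = 13.24 ⇒ Q<K, forward
Step 1:
                  C         D         E         G
  I         0.05042    0.1309   0.02553   0.03338
  C        -0.04956   0.02478   0.02478   0.07434
  E       8.5989e-04    0.1557   0.05031    0.1077
  solve Keq expr → x = 0.02478; check Q = 13.24
Then remove 1.0670e-04 M of C.
Step 2:
                  C         D         E         G
  I       7.5319e-04    0.1557   0.05031    0.1077
  C       1.0424e-04 -5.2120e-05 -5.2120e-05 -1.5636e-04
  E       8.5744e-04    0.1556   0.05026    0.1076
  solve Keq expr → x = -5.2120e-05; check Q = 13.24
Then add 0.03747 M of D.
Step 3:
                  C         D         E         G
  I       8.5744e-04    0.1931   0.05026    0.1076
  C       9.5189e-05 -4.7595e-05 -4.7595e-05 -1.4278e-04
  E       9.5262e-04    0.1931   0.05021    0.1074
  solve Keq expr → x = -4.7595e-05; check Q = 13.24

[G]_eq = 0.1074 M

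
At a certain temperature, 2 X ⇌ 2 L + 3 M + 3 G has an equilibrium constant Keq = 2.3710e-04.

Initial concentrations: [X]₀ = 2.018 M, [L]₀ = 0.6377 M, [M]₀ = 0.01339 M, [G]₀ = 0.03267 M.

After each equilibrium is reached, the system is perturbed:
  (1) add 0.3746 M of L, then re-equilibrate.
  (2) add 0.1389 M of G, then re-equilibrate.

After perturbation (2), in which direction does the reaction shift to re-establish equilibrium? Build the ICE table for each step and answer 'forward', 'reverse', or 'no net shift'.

Q₀ = 8.3595e-12 vs Keq = 2.3710e-04 ⇒ Q<K, forward
Step 1:
                   X          L          M          G
  init         2.018     0.6377    0.01339    0.03267
  Δ          -0.1995     0.1995     0.2993     0.2993
  eq           1.818     0.8372     0.3127      0.332
  solve Keq expr → x = 0.09977; check Q = 2.3710e-04
Then add 0.3746 M of L.
Step 2:
                   X          L          M          G
  init         1.818      1.212     0.3127      0.332
  Δ          0.02289   -0.02289   -0.03433   -0.03433
  eq           1.841      1.189     0.2784     0.2976
  solve Keq expr → x = -0.01144; check Q = 2.3710e-04
Then add 0.1389 M of G.
Step 3:
                   X          L          M          G
  init         1.841      1.189     0.2784     0.4365
  Δ          0.03616   -0.03616   -0.05424   -0.05424
  eq           1.878      1.153     0.2241     0.3823
  solve Keq expr → x = -0.01808; check Q = 2.3710e-04

Direction: reverse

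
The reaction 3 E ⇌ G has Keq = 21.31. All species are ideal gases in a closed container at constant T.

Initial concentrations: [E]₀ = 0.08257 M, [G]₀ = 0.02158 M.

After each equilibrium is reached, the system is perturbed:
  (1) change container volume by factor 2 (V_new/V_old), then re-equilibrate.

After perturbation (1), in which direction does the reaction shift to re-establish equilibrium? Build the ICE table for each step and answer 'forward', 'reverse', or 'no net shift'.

Direction: reverse

Q₀ = 38.33 vs Keq = 21.31 ⇒ Q>K, reverse
Step 1:
                   E          G
  I          0.08257    0.02158
  C          0.01151  -0.003836
  E          0.09408    0.01774
  solve Keq expr → x = -0.003836; check Q = 21.31
Then change container volume by factor 2 (V_new/V_old).
Step 2:
                   E          G
  I          0.04704   0.008872
  C          0.01287   -0.00429
  E          0.05991   0.004582
  solve Keq expr → x = -0.00429; check Q = 21.31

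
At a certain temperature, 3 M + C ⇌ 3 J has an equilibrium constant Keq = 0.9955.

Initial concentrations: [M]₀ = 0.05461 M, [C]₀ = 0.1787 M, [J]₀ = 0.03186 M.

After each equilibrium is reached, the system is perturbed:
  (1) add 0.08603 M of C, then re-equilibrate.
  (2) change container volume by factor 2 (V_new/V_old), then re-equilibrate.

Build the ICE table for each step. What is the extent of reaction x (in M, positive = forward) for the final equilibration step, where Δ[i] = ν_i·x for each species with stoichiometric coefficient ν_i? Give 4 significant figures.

x = -7.6342e-04 M

Q₀ = 1.111 vs Keq = 0.9955 ⇒ Q>K, reverse
Step 1:
                   M          C          J
  init       0.05461     0.1787    0.03186
  Δ       7.2491e-04 2.4164e-04 -7.2491e-04
  eq         0.05533     0.1789    0.03114
  solve Keq expr → x = -2.4164e-04; check Q = 0.9955
Then add 0.08603 M of C.
Step 2:
                   M          C          J
  init       0.05533      0.265    0.03114
  Δ        -0.002629 -8.7641e-04   0.002629
  eq         0.05271     0.2641    0.03376
  solve Keq expr → x = 8.7641e-04; check Q = 0.9955
Then change container volume by factor 2 (V_new/V_old).
Step 3:
                   M          C          J
  init       0.02635      0.132    0.01688
  Δ          0.00229 7.6342e-04   -0.00229
  eq         0.02864     0.1328    0.01459
  solve Keq expr → x = -7.6342e-04; check Q = 0.9955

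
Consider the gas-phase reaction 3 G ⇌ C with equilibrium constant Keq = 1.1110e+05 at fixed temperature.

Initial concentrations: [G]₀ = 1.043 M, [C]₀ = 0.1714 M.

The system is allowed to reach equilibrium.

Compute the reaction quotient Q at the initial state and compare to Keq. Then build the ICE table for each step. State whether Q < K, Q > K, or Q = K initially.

Q₀ = 0.1511; Q < K (proceeds forward)

Q₀ = 0.1511 vs Keq = 1.1110e+05 ⇒ Q<K, forward
Step 1:
                  G         C
  Initial     1.043    0.1714
  Change     -1.026    0.3421
  Equil     0.01666    0.5135
  solve Keq expr → x = 0.3421; check Q = 1.1110e+05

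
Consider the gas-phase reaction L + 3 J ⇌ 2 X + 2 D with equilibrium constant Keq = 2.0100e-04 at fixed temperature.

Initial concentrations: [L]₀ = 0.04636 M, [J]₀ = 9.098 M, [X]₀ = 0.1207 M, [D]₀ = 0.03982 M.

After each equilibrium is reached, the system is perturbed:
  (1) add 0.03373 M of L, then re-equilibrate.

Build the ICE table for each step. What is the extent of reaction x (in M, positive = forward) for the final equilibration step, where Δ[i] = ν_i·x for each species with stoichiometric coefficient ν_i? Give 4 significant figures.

Q₀ = 6.6166e-07 vs Keq = 2.0100e-04 ⇒ Q<K, forward
Step 1:
                    L           J           X           D
  Initial     0.04636       9.098      0.1207     0.03982
  Change     -0.04195     -0.1258     0.08389     0.08389
  Equil      0.004413       8.972      0.2046      0.1237
  solve Keq expr → x = 0.04195; check Q = 2.0100e-04
Then add 0.03373 M of L.
Step 2:
                    L           J           X           D
  Initial     0.03814       8.972      0.2046      0.1237
  Change     -0.02456    -0.07369     0.04913     0.04913
  Equil       0.01358       8.898      0.2537      0.1728
  solve Keq expr → x = 0.02456; check Q = 2.0100e-04

x = 0.02456 M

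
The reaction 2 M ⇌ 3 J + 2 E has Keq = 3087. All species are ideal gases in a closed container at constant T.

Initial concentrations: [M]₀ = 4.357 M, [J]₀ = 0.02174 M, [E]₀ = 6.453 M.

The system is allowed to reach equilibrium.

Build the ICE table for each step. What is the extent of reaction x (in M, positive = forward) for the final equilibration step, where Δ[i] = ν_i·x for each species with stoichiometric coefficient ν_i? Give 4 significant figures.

x = 1.429 M

Q₀ = 2.2539e-05 vs Keq = 3087 ⇒ Q<K, forward
Step 1:
                   M          J          E
  Initial      4.357    0.02174      6.453
  Change      -2.858      4.287      2.858
  Equil        1.499      4.309      9.311
  solve Keq expr → x = 1.429; check Q = 3087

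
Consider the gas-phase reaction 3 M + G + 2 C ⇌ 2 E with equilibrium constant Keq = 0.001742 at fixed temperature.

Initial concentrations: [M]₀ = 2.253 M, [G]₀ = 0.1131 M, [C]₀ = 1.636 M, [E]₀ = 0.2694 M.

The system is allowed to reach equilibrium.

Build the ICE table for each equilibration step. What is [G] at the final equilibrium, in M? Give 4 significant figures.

Q₀ = 0.02096 vs Keq = 0.001742 ⇒ Q>K, reverse
Step 1:
                  M         G         C         E
  init        2.253    0.1131     1.636    0.2694
  Δ          0.2176   0.07252     0.145    -0.145
  eq          2.471    0.1856     1.781    0.1244
  solve Keq expr → x = -0.07252; check Q = 0.001742

[G]_eq = 0.1856 M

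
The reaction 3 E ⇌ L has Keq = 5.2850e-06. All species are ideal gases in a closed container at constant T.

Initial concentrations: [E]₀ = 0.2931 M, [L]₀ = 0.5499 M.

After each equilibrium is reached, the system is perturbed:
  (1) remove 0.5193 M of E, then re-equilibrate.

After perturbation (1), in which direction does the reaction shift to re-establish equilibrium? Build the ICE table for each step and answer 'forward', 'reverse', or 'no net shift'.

Q₀ = 21.84 vs Keq = 5.2850e-06 ⇒ Q>K, reverse
Step 1:
                    E           L
  I            0.2931      0.5499
  C              1.65     -0.5499
  E             1.943  3.8748e-05
  solve Keq expr → x = -0.5499; check Q = 5.2850e-06
Then remove 0.5193 M of E.
Step 2:
                    E           L
  I             1.423  3.8748e-05
  C        7.0515e-05 -2.3505e-05
  E             1.423  1.5243e-05
  solve Keq expr → x = -2.3505e-05; check Q = 5.2850e-06

Direction: reverse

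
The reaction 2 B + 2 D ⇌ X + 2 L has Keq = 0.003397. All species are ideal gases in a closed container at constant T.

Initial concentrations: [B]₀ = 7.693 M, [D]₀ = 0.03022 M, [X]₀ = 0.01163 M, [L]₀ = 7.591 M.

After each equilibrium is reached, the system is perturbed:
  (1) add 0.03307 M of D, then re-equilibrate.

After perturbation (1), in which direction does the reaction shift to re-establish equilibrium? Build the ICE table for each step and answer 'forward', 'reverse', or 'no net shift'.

Direction: forward

Q₀ = 12.4 vs Keq = 0.003397 ⇒ Q>K, reverse
Step 1:
                  B         D         X         L
  I           7.693   0.03022   0.01163     7.591
  C         0.02324   0.02324  -0.01162  -0.02324
  E           7.716   0.05346 1.0093e-05     7.568
  solve Keq expr → x = -0.01162; check Q = 0.003397
Then add 0.03307 M of D.
Step 2:
                  B         D         X         L
  I           7.716   0.08653 1.0093e-05     7.568
  C       -3.2658e-05 -3.2658e-05 1.6329e-05 3.2658e-05
  E           7.716    0.0865 2.6422e-05     7.568
  solve Keq expr → x = 1.6329e-05; check Q = 0.003397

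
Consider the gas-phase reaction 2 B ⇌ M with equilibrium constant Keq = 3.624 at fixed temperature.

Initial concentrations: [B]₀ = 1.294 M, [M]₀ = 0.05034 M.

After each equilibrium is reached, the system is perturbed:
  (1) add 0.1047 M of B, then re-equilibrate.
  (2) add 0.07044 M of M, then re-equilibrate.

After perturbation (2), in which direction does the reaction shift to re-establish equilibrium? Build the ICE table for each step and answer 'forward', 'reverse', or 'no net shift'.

Q₀ = 0.03006 vs Keq = 3.624 ⇒ Q<K, forward
Step 1:
                   B          M
  I            1.294    0.05034
  C          -0.9189     0.4595
  E           0.3751     0.5098
  solve Keq expr → x = 0.4595; check Q = 3.624
Then add 0.1047 M of B.
Step 2:
                   B          M
  I           0.4798     0.5098
  C         -0.08872    0.04436
  E            0.391     0.5542
  solve Keq expr → x = 0.04436; check Q = 3.624
Then add 0.07044 M of M.
Step 3:
                   B          M
  I            0.391     0.6246
  C          0.02066   -0.01033
  E           0.4117     0.6143
  solve Keq expr → x = -0.01033; check Q = 3.624

Direction: reverse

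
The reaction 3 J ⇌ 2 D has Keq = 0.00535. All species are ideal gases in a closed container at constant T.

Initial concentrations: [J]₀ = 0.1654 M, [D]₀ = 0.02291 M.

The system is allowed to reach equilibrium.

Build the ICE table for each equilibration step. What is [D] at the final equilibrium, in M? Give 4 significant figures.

Q₀ = 0.116 vs Keq = 0.00535 ⇒ Q>K, reverse
Step 1:
                    J           D
  Initial      0.1654     0.02291
  Change      0.02523    -0.01682
  Equil        0.1906    0.006088
  solve Keq expr → x = -0.008411; check Q = 0.00535

[D]_eq = 0.006088 M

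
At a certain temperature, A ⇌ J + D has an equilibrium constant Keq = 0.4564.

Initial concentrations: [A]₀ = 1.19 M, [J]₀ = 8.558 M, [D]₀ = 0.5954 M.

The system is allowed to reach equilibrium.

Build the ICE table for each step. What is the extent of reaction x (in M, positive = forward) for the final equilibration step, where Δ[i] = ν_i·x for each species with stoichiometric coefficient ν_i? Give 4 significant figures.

Q₀ = 4.282 vs Keq = 0.4564 ⇒ Q>K, reverse
Step 1:
                  A         J         D
  init         1.19     8.558    0.5954
  Δ          0.4997   -0.4997   -0.4997
  eq           1.69     8.058    0.0957
  solve Keq expr → x = -0.4997; check Q = 0.4564

x = -0.4997 M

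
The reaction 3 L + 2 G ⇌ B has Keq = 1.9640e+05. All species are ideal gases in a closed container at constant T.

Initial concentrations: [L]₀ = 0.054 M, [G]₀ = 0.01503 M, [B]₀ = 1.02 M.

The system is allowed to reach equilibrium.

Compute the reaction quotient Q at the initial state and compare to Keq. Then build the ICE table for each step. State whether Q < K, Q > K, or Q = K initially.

Q₀ = 2.8675e+07; Q > K (proceeds reverse)

Q₀ = 2.8675e+07 vs Keq = 1.9640e+05 ⇒ Q>K, reverse
Step 1:
                   L          G          B
  init         0.054    0.01503       1.02
  Δ          0.06252    0.04168   -0.02084
  eq          0.1165    0.05671     0.9992
  solve Keq expr → x = -0.02084; check Q = 1.9640e+05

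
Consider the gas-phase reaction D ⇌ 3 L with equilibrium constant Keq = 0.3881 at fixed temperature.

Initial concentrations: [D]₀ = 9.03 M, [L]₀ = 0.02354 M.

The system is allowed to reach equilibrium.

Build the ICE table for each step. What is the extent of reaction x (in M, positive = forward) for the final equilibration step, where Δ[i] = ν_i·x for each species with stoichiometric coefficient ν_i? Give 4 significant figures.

x = 0.4892 M

Q₀ = 1.4445e-06 vs Keq = 0.3881 ⇒ Q<K, forward
Step 1:
                   D          L
  Initial       9.03    0.02354
  Change     -0.4892      1.467
  Equil        8.541      1.491
  solve Keq expr → x = 0.4892; check Q = 0.3881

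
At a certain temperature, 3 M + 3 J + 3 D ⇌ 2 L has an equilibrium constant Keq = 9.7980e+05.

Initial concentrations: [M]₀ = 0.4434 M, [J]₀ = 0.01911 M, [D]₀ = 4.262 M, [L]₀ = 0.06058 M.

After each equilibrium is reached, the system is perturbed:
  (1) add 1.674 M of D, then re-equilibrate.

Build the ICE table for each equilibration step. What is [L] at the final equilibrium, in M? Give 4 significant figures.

[L]_eq = 0.07285 M

Q₀ = 77.92 vs Keq = 9.7980e+05 ⇒ Q<K, forward
Step 1:
                    M           J           D           L
  I            0.4434     0.01911       4.262     0.06058
  C          -0.01814    -0.01814    -0.01814     0.01209
  E            0.4253  9.7152e-04       4.244     0.07267
  solve Keq expr → x = 0.006046; check Q = 9.7980e+05
Then add 1.674 M of D.
Step 2:
                    M           J           D           L
  I            0.4253  9.7152e-04       5.918     0.07267
  C       -2.7317e-04 -2.7317e-04 -2.7317e-04  1.8211e-04
  E             0.425  6.9834e-04       5.918     0.07285
  solve Keq expr → x = 9.1057e-05; check Q = 9.7980e+05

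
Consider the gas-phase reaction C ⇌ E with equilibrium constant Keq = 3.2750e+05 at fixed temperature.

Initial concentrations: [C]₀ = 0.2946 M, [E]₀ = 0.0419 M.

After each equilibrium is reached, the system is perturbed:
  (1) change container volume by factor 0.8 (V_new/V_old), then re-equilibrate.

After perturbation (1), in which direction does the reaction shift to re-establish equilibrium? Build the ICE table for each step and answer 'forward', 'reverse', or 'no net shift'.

Direction: no net shift

Q₀ = 0.1422 vs Keq = 3.2750e+05 ⇒ Q<K, forward
Step 1:
                   C          E
  Initial     0.2946     0.0419
  Change     -0.2946     0.2946
  Equil   1.0275e-06     0.3365
  solve Keq expr → x = 0.2946; check Q = 3.2750e+05
Then change container volume by factor 0.8 (V_new/V_old).
Step 2:
                   C          E
  Initial 1.2843e-06     0.4206
  Change           0          0
  Equil   1.2843e-06     0.4206
  solve Keq expr → x = 0; check Q = 3.2750e+05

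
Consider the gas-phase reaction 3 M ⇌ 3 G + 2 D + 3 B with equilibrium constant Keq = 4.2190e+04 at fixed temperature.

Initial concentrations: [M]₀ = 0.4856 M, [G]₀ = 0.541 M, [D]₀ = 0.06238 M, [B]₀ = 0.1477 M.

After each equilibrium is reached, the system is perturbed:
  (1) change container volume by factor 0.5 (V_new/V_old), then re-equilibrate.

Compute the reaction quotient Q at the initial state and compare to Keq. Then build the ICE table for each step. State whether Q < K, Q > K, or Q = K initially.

Q₀ = 1.7338e-05; Q < K (proceeds forward)

Q₀ = 1.7338e-05 vs Keq = 4.2190e+04 ⇒ Q<K, forward
Step 1:
                    M           G           D           B
  init         0.4856       0.541     0.06238      0.1477
  Δ            -0.476       0.476      0.3174       0.476
  eq         0.009556       1.017      0.3797      0.6237
  solve Keq expr → x = 0.1587; check Q = 4.2190e+04
Then change container volume by factor 0.5 (V_new/V_old).
Step 2:
                    M           G           D           B
  init        0.01911       2.034      0.7595       1.247
  Δ           0.03739    -0.03739    -0.02493    -0.03739
  eq           0.0565       1.997      0.7346        1.21
  solve Keq expr → x = -0.01246; check Q = 4.2190e+04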